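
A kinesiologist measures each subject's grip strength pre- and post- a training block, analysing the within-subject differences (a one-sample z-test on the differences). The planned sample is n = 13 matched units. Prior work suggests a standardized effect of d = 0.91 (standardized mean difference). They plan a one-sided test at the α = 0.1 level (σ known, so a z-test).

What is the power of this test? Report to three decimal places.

Power ≈ 0.977

Noncentrality parameter: δ = d·√n = 0.91 × √13 = 3.2811
One-sided α = 0.1 → critical value z_{0.1} = 1.282.
Power = P(Z > 1.282 − δ) = Φ(2.000) = 0.9772.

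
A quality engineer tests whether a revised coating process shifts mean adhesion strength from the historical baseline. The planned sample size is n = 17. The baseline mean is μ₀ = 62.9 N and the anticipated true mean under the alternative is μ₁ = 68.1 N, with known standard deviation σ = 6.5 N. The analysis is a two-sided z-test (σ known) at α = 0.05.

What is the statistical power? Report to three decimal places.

Power ≈ 0.910

Standardized effect: d = |μ₁ − μ₀| / σ = |68.1 − 62.9| / 6.5 = 0.8000
Noncentrality parameter: δ = d·√n = 0.8000 × √17 = 3.2985
Two-sided α = 0.05 → critical value z_{0.025} = 1.960.
Power = Φ(δ − 1.960) + Φ(−δ − 1.960) = Φ(1.339) + Φ(-5.258) = 0.9096 + 0.0000 = 0.9096.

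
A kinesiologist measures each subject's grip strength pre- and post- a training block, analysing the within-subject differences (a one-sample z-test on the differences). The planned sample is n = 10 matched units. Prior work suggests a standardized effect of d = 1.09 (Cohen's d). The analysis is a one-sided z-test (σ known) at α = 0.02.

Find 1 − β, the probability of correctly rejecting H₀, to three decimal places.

Noncentrality parameter: δ = d·√n = 1.09 × √10 = 3.4469
One-sided α = 0.02 → critical value z_{0.02} = 2.054.
Power = P(Z > 2.054 − δ) = Φ(1.393) = 0.9182.

Power ≈ 0.918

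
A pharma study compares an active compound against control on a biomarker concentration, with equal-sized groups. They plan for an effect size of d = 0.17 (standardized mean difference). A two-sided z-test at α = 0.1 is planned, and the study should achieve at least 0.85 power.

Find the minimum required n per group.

Set Φ(δ − 1.645) = 0.85; then δ − 1.645 = Φ⁻¹(0.85) = 1.036, giving δ = 2.681.
(For δ > 0 the lower-tail rejection region contributes negligibly to power, so the one-term inversion is standard.)
δ = d·√(n/2) ⇒ n = 2(δ/d)² = 2 × (2.681 / 0.17)² = 497.53.
Rounding up, n = 498 per group.

n = 498 per group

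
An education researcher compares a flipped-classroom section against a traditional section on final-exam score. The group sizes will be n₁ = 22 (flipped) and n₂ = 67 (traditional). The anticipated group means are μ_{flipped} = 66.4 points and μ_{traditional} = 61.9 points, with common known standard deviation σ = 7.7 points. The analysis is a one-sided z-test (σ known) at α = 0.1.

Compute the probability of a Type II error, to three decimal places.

Standardized effect: d = |μ_{flipped} − μ_{traditional}| / σ = |66.4 − 61.9| / 7.7 = 0.5844
Noncentrality parameter: δ = d / √(1/n₁ + 1/n₂) = 0.5844 / √(1/22 + 1/67) = 2.3783
Critical value for a one-sided test at α = 0.1: z_α = 1.282.
Power = P(Z > 1.282 − δ) = Φ(1.097) = 0.8636.
Type II error: β = 1 − power = 1 − 0.8636 = 0.1364.

β ≈ 0.136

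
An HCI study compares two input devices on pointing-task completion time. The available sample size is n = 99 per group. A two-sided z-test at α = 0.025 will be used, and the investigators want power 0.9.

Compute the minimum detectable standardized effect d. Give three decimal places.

Need Φ(δ − 2.241) = 0.9, so δ = 2.241 + 1.282 = 3.523.
(The second rejection-region term Φ(−δ − z_{α/2}) is negligible and dropped.)
δ = d·√(n/2) ⇒ d = δ/√(n/2) = 3.523/√(99/2) = 0.5007.

d ≈ 0.501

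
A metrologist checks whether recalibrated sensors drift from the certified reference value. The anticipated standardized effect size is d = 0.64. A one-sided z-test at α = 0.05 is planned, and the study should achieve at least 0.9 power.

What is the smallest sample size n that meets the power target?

For power 0.9 need Φ(δ − z_{0.05}) = 0.9, so δ = z_{0.05} + z_{0.10} = 1.645 + 1.282 = 2.926.
δ = d·√n ⇒ n = (δ/d)² = (2.926 / 0.64)² = 20.91.
Rounding up, n = 21.

n = 21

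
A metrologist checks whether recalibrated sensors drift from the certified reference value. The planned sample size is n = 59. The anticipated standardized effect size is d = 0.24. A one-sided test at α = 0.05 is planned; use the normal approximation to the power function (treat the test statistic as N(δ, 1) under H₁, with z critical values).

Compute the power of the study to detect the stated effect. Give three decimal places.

Noncentrality parameter: δ = d·√n = 0.24 × √59 = 1.8435
One-sided α = 0.05 → critical value z_{0.05} = 1.645.
Power = P(Z > 1.645 − δ) = Φ(0.199) = 0.5787.

Power ≈ 0.579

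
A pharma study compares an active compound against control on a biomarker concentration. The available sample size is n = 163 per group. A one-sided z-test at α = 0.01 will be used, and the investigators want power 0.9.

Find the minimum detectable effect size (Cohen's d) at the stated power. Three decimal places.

d ≈ 0.400

Required noncentrality: δ = z_{0.01} + z_{0.10} = 2.326 + 1.282 = 3.608.
δ = d·√(n/2) ⇒ d = δ/√(n/2) = 3.608/√(163/2) = 0.3996.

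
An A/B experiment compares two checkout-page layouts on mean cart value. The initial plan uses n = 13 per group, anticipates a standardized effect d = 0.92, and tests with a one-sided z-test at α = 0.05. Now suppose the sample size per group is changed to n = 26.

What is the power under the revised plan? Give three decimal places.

With n = 26 per group: δ = d·√(n/2) = 0.92 × √(26/2) = 3.3171. Critical value z_{0.05} = 1.645.
Revised power = Φ(δ − 1.645) = Φ(1.672) = 0.9528.

Power ≈ 0.953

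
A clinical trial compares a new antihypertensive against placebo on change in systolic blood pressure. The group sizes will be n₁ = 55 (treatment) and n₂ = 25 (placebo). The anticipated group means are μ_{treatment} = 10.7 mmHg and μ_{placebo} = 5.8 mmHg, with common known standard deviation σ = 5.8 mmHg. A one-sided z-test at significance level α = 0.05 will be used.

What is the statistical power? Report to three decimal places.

Power ≈ 0.968

Standardized effect: d = |μ_{treatment} − μ_{placebo}| / σ = |10.7 − 5.8| / 5.8 = 0.8448
Noncentrality parameter: δ = d / √(1/n₁ + 1/n₂) = 0.8448 / √(1/55 + 1/25) = 3.5025
Critical value for a one-sided test at α = 0.05: z_α = 1.645.
Power = Φ(δ − 1.645) = Φ(1.858) = 0.9684.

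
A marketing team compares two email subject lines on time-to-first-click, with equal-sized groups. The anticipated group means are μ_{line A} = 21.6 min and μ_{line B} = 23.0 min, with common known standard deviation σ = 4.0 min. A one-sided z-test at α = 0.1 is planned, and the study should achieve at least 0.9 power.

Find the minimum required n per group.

Standardized effect: d = |μ_{line A} − μ_{line B}| / σ = |21.6 − 23.0| / 4.0 = 0.3500
Set Φ(δ − 1.282) = 0.9; then δ − 1.282 = Φ⁻¹(0.9) = 1.282, giving δ = 2.563.
δ = d·√(n/2) ⇒ n = 2(δ/d)² = 2 × (2.563 / 0.3500)² = 107.26.
Round up to the next whole unit.

n = 108 per group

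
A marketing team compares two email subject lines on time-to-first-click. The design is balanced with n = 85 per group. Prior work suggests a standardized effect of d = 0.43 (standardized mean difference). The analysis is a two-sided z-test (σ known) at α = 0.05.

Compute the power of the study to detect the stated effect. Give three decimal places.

Power ≈ 0.800

Noncentrality parameter: δ = d·√(n/2) = 0.43 × √(85/2) = 2.8033
Critical value for a two-sided test at α = 0.05: z_{α/2} = 1.960.
Power = Φ(δ − 1.960) + Φ(−δ − 1.960) = Φ(0.843) + Φ(-4.763) = 0.8005 + 0.0000 = 0.8005.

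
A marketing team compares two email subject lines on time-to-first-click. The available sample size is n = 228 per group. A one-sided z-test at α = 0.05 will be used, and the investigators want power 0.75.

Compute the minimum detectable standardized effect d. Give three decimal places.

d ≈ 0.217

Need Φ(δ − 1.645) = 0.75, so δ = 1.645 + 0.674 = 2.319.
δ = d·√(n/2) ⇒ d = δ/√(n/2) = 2.319/√(228/2) = 0.2172.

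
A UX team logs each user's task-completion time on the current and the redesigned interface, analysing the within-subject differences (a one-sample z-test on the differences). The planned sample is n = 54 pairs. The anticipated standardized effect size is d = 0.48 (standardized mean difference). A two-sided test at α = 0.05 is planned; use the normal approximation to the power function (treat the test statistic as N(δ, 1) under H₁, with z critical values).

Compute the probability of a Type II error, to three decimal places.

β ≈ 0.059

Noncentrality parameter: δ = d·√n = 0.48 × √54 = 3.5273
Critical value for a two-sided test at α = 0.05: z_{α/2} = 1.960.
Power = Φ(δ − 1.960) + Φ(−δ − 1.960) = Φ(1.567) + Φ(-5.487) = 0.9415 + 0.0000 = 0.9415.
Type II error: β = 1 − power = 1 − 0.9415 = 0.0585.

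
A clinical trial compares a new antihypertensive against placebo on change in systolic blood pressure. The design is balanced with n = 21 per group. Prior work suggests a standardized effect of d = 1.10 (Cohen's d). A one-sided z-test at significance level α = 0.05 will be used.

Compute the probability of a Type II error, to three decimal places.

β ≈ 0.027

Noncentrality parameter: δ = d·√(n/2) = 1.10 × √(21/2) = 3.5644
Critical value for a one-sided test at α = 0.05: z_α = 1.645.
Power = P(Z > 1.645 − δ) = Φ(1.920) = 0.9725.
Type II error: β = 1 − power = 1 − 0.9725 = 0.0275.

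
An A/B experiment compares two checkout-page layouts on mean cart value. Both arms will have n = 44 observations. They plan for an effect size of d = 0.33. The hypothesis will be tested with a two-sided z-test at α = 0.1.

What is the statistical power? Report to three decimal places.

Noncentrality parameter: δ = d·√(n/2) = 0.33 × √(44/2) = 1.5478
Critical value for a two-sided test at α = 0.1: z_{α/2} = 1.645.
Power = Φ(δ − 1.645) + Φ(−δ − 1.645) = Φ(-0.097) + Φ(-3.193) = 0.4614 + 0.0007 = 0.4621.

Power ≈ 0.462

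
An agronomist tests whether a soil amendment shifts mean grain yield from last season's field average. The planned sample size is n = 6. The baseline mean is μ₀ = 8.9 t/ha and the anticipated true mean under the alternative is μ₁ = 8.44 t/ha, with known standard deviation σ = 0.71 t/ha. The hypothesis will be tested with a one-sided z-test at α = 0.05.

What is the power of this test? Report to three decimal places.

Power ≈ 0.477

Standardized effect: d = |μ₁ − μ₀| / σ = |8.44 − 8.9| / 0.71 = 0.6479
Noncentrality parameter: δ = d·√n = 0.6479 × √6 = 1.5870
One-sided α = 0.05 → critical value z_{0.05} = 1.645.
Power = P(Z > 1.645 − δ) = Φ(-0.058) = 0.4769.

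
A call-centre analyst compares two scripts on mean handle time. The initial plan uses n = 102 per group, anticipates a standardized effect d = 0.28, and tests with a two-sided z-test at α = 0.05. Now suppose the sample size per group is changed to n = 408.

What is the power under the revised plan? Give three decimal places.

With n = 408 per group: δ = d·√(n/2) = 0.28 × √(408/2) = 3.9992. Critical value z_{0.025} = 1.960.
Revised power = Φ(δ − 1.960) + Φ(−δ − 1.960) = Φ(2.039) + Φ(-5.959) = 0.9793 + 0.0000 = 0.9793.

Power ≈ 0.979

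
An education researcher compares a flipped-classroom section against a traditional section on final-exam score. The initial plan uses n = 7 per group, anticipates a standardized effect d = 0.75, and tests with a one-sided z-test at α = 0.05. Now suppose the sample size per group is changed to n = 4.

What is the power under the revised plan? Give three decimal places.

With n = 4 per group: δ = d·√(n/2) = 0.75 × √(4/2) = 1.0607. Critical value z_{0.05} = 1.645.
Revised power = P(Z > 1.645 − δ) = Φ(-0.584) = 0.2795.

Power ≈ 0.280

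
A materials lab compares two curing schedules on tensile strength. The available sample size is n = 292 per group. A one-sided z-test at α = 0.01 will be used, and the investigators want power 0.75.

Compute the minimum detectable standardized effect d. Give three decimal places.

Required noncentrality: δ = z_{0.01} + z_{0.25} = 2.326 + 0.674 = 3.001.
δ = d·√(n/2) ⇒ d = δ/√(n/2) = 3.001/√(292/2) = 0.2484.

d ≈ 0.248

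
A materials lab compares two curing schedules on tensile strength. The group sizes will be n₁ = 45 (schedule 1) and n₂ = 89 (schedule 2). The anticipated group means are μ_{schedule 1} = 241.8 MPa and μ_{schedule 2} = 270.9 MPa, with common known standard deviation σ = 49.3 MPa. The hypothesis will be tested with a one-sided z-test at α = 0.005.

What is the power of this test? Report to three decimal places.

Standardized effect: d = |μ_{schedule 1} − μ_{schedule 2}| / σ = |241.8 − 270.9| / 49.3 = 0.5903
Noncentrality parameter: δ = d / √(1/n₁ + 1/n₂) = 0.5903 / √(1/45 + 1/89) = 3.2270
One-sided α = 0.005 → critical value z_{0.005} = 2.576.
Power = Φ(δ − 2.576) = Φ(0.651) = 0.7425.

Power ≈ 0.743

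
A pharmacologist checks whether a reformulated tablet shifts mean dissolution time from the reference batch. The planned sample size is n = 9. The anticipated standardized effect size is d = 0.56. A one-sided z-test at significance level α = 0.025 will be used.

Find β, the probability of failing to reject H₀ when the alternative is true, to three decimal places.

Noncentrality parameter: δ = d·√n = 0.56 × √9 = 1.6800
One-sided α = 0.025 → critical value z_{0.025} = 1.960.
Power = Φ(δ − 1.960) = Φ(-0.280) = 0.3898.
Type II error: β = 1 − power = 1 − 0.3898 = 0.6102.

β ≈ 0.610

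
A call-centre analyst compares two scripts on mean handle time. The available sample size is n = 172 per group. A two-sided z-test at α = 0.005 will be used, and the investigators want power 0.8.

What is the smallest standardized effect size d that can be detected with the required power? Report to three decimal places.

d ≈ 0.393

Required noncentrality: δ = z_{0.0025} + z_{0.20} = 2.807 + 0.842 = 3.649.
(The second rejection-region term Φ(−δ − z_{α/2}) is negligible and dropped.)
δ = d·√(n/2) ⇒ d = δ/√(n/2) = 3.649/√(172/2) = 0.3934.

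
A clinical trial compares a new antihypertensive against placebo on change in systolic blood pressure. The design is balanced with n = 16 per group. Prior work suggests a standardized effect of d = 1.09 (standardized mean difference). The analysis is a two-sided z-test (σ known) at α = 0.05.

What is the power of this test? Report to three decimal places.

Power ≈ 0.869

Noncentrality parameter: δ = d·√(n/2) = 1.09 × √(16/2) = 3.0830
Two-sided α = 0.05 → critical value z_{0.025} = 1.960.
Power = Φ(δ − 1.960) + Φ(−δ − 1.960) = Φ(1.123) + Φ(-5.043) = 0.8693 + 0.0000 = 0.8693.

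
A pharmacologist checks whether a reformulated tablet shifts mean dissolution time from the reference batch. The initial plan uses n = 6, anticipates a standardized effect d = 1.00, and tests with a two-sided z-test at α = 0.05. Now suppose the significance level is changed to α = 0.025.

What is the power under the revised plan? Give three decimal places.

Power ≈ 0.582

δ = d·√n = 1.00 × √6 = 2.4495 (unchanged). New critical value: z_{0.0125} = 2.241.
Revised power = Φ(δ − 2.241) + Φ(−δ − 2.241) = Φ(0.208) + Φ(-4.691) = 0.5824 + 0.0000 = 0.5824.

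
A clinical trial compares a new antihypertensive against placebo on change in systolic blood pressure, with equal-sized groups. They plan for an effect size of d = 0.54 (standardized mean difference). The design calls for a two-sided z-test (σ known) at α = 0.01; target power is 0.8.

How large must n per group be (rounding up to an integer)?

n = 81 per group

Set Φ(δ − 2.576) = 0.8; then δ − 2.576 = Φ⁻¹(0.8) = 0.842, giving δ = 3.417.
(The Φ(−δ − z_{α/2}) term is vanishingly small for δ > 0 and is dropped in the standard sample-size formula.)
δ = d·√(n/2) ⇒ n = 2(δ/d)² = 2 × (3.417 / 0.54)² = 80.10.
Round up to the next whole unit.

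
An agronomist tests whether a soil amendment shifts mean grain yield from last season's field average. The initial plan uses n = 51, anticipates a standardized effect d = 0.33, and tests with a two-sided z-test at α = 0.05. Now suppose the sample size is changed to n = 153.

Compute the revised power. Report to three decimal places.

With n = 153: δ = d·√n = 0.33 × √153 = 4.0819. Critical value z_{0.025} = 1.960.
Revised power = Φ(δ − 1.960) + Φ(−δ − 1.960) = Φ(2.122) + Φ(-6.042) = 0.9831 + 0.0000 = 0.9831.

Power ≈ 0.983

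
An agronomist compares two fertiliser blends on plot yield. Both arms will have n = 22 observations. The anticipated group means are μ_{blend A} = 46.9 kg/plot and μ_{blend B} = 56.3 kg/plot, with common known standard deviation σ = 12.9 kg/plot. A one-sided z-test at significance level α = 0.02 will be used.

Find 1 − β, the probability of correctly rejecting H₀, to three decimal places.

Standardized effect: d = |μ_{blend A} − μ_{blend B}| / σ = |46.9 − 56.3| / 12.9 = 0.7287
Noncentrality parameter: δ = d·√(n/2) = 0.7287 × √(22/2) = 2.4168
One-sided α = 0.02 → critical value z_{0.02} = 2.054.
Power = P(Z > 2.054 − δ) = Φ(0.363) = 0.6417.

Power ≈ 0.642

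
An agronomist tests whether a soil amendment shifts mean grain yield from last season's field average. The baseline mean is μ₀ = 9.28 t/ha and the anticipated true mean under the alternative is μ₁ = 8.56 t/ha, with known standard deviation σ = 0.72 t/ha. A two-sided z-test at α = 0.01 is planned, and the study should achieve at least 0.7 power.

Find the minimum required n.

Standardized effect: d = |μ₁ − μ₀| / σ = |8.56 − 9.28| / 0.72 = 1.0000
Set Φ(δ − 2.576) = 0.7; then δ − 2.576 = Φ⁻¹(0.7) = 0.524, giving δ = 3.100.
(For δ > 0 the lower-tail rejection region contributes negligibly to power, so the one-term inversion is standard.)
δ = d·√n ⇒ n = (δ/d)² = (3.100 / 1.0000)² = 9.61.
Rounding up, n = 10.

n = 10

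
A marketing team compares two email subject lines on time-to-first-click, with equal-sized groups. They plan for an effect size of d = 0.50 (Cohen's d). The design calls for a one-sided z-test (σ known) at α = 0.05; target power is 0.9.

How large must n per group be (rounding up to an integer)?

n = 69 per group

For power 0.9 need Φ(δ − z_{0.05}) = 0.9, so δ = z_{0.05} + z_{0.10} = 1.645 + 1.282 = 2.926.
δ = d·√(n/2) ⇒ n = 2(δ/d)² = 2 × (2.926 / 0.50)² = 68.51.
Rounding up, n = 69 per group.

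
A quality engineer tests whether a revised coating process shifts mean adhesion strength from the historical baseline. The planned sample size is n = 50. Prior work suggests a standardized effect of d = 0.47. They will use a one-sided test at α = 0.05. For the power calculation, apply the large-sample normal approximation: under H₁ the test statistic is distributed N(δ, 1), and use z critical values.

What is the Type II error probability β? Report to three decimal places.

β ≈ 0.047

Noncentrality parameter: δ = d·√n = 0.47 × √50 = 3.3234
One-sided α = 0.05 → critical value z_{0.05} = 1.645.
Power = P(Z > 1.645 − δ) = Φ(1.679) = 0.9534.
Type II error: β = 1 − power = 1 − 0.9534 = 0.0466.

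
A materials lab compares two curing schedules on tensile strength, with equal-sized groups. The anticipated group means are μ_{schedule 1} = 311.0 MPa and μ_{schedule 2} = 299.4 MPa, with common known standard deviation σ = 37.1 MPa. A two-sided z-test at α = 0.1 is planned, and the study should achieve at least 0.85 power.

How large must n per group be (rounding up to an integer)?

n = 148 per group

Standardized effect: d = |μ_{schedule 1} − μ_{schedule 2}| / σ = |311.0 − 299.4| / 37.1 = 0.3127
For power 0.85 need Φ(δ − z_{0.05}) = 0.85, so δ = z_{0.05} + z_{0.15} = 1.645 + 1.036 = 2.681.
(For δ > 0 the lower-tail rejection region contributes negligibly to power, so the one-term inversion is standard.)
δ = d·√(n/2) ⇒ n = 2(δ/d)² = 2 × (2.681 / 0.3127)² = 147.08.
Round up to the next whole unit.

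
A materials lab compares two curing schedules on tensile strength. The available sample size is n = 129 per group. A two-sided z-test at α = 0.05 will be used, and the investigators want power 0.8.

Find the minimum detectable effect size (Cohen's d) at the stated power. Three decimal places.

d ≈ 0.349

Required noncentrality: δ = z_{0.025} + z_{0.20} = 1.960 + 0.842 = 2.802.
(Lower-tail contribution to power is negligible for δ > 0.)
δ = d·√(n/2) ⇒ d = δ/√(n/2) = 2.802/√(129/2) = 0.3488.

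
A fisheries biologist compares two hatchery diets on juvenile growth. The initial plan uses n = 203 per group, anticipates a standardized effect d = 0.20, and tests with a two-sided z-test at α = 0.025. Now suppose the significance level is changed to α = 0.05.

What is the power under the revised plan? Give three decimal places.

δ = d·√(n/2) = 0.20 × √(203/2) = 2.0149 (unchanged). New critical value: z_{0.025} = 1.960.
Revised power = Φ(δ − 1.960) + Φ(−δ − 1.960) = Φ(0.055) + Φ(-3.975) = 0.5219 + 0.0000 = 0.5220.

Power ≈ 0.522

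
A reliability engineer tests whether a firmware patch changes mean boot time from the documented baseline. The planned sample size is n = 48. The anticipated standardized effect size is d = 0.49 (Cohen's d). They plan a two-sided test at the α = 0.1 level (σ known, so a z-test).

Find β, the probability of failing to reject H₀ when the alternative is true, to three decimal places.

Noncentrality parameter: δ = d·√n = 0.49 × √48 = 3.3948
Two-sided α = 0.1 → critical value z_{0.05} = 1.645.
Power = Φ(δ − 1.645) + Φ(−δ − 1.645) = Φ(1.750) + Φ(-5.040) = 0.9599 + 0.0000 = 0.9599.
Type II error: β = 1 − power = 1 − 0.9599 = 0.0401.

β ≈ 0.040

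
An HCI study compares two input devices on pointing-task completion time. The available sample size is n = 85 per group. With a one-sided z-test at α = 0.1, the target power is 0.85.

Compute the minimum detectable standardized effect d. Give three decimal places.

Required noncentrality: δ = z_{0.1} + z_{0.15} = 1.282 + 1.036 = 2.318.
δ = d·√(n/2) ⇒ d = δ/√(n/2) = 2.318/√(85/2) = 0.3556.

d ≈ 0.356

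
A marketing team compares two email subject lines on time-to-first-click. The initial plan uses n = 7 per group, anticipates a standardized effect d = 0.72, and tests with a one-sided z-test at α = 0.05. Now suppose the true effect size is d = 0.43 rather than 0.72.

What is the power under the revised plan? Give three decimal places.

Power ≈ 0.200

With d = 0.43: δ = d·√(n/2) = 0.43 × √(7/2) = 0.8045. Critical value z_{0.05} = 1.645.
Revised power = Φ(δ − 1.645) = Φ(-0.840) = 0.2003.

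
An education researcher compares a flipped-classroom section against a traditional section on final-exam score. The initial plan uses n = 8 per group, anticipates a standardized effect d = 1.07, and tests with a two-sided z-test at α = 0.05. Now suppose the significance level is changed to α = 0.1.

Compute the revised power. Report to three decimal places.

Power ≈ 0.690

δ = d·√(n/2) = 1.07 × √(8/2) = 2.1400 (unchanged). New critical value: z_{0.05} = 1.645.
Revised power = Φ(δ − 1.645) + Φ(−δ − 1.645) = Φ(0.495) + Φ(-3.785) = 0.6898 + 0.0001 = 0.6898.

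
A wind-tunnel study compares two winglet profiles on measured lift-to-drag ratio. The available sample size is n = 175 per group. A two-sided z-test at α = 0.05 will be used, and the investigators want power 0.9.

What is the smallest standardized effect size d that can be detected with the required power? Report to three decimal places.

Need Φ(δ − 1.960) = 0.9, so δ = 1.960 + 1.282 = 3.242.
(Lower-tail contribution to power is negligible for δ > 0.)
δ = d·√(n/2) ⇒ d = δ/√(n/2) = 3.242/√(175/2) = 0.3465.

d ≈ 0.347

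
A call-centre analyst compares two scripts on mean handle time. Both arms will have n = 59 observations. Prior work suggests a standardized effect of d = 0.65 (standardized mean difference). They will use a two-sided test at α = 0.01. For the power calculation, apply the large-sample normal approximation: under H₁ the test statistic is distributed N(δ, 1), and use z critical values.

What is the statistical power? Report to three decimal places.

Noncentrality parameter: δ = d·√(n/2) = 0.65 × √(59/2) = 3.5304
Two-sided α = 0.01 → critical value z_{0.005} = 2.576.
Power = Φ(δ − 2.576) + Φ(−δ − 2.576) = Φ(0.955) + Φ(-6.106) = 0.8301 + 0.0000 = 0.8301.

Power ≈ 0.830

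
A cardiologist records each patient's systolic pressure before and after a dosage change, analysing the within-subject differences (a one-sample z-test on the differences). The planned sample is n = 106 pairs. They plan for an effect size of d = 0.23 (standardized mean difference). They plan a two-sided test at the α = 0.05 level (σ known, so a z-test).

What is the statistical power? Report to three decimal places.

Noncentrality parameter: δ = d·√n = 0.23 × √106 = 2.3680
Critical value for a two-sided test at α = 0.05: z_{α/2} = 1.960.
Power = Φ(δ − 1.960) + Φ(−δ − 1.960) = Φ(0.408) + Φ(-4.328) = 0.6584 + 0.0000 = 0.6584.

Power ≈ 0.658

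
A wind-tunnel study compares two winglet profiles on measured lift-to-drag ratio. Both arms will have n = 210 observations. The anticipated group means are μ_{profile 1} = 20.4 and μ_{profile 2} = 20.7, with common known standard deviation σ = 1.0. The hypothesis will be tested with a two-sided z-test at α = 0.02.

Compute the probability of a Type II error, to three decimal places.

Standardized effect: d = |μ_{profile 1} − μ_{profile 2}| / σ = |20.4 − 20.7| / 1.0 = 0.3000
Noncentrality parameter: δ = d·√(n/2) = 0.3000 × √(210/2) = 3.0741
Critical value for a two-sided test at α = 0.02: z_{α/2} = 2.326.
Power = Φ(δ − 2.326) + Φ(−δ − 2.326) = Φ(0.748) + Φ(-5.400) = 0.7727 + 0.0000 = 0.7727.
Type II error: β = 1 − power = 1 − 0.7727 = 0.2273.

β ≈ 0.227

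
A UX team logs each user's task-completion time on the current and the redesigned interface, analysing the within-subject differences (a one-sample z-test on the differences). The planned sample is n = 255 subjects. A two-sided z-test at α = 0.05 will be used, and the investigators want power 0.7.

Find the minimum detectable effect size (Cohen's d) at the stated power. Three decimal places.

Required noncentrality: δ = z_{0.025} + z_{0.30} = 1.960 + 0.524 = 2.484.
(Lower-tail contribution to power is negligible for δ > 0.)
δ = d·√n ⇒ d = δ/√n = 2.484/√255 = 0.1556.

d ≈ 0.156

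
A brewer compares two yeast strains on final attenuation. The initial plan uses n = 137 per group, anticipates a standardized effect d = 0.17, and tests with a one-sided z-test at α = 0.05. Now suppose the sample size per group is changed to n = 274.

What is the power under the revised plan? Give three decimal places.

With n = 274 per group: δ = d·√(n/2) = 0.17 × √(274/2) = 1.9898. Critical value z_{0.05} = 1.645.
Revised power = Φ(δ − 1.645) = Φ(0.345) = 0.6349.

Power ≈ 0.635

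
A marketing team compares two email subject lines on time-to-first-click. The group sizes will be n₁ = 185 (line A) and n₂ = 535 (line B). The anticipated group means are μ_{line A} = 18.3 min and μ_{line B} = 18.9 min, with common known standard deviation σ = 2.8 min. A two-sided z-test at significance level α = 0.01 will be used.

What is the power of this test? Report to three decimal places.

Standardized effect: d = |μ_{line A} − μ_{line B}| / σ = |18.3 − 18.9| / 2.8 = 0.2143
Noncentrality parameter: δ = d / √(1/n₁ + 1/n₂) = 0.2143 / √(1/185 + 1/535) = 2.5124
Critical value for a two-sided test at α = 0.01: z_{α/2} = 2.576.
Power = Φ(δ − 2.576) + Φ(−δ − 2.576) = Φ(-0.063) + Φ(-5.088) = 0.4747 + 0.0000 = 0.4747.

Power ≈ 0.475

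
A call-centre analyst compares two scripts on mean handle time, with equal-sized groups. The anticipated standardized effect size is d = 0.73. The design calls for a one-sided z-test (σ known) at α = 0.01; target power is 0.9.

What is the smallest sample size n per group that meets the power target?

For power 0.9 need Φ(δ − z_{0.01}) = 0.9, so δ = z_{0.01} + z_{0.10} = 2.326 + 1.282 = 3.608.
δ = d·√(n/2) ⇒ n = 2(δ/d)² = 2 × (3.608 / 0.73)² = 48.85.
Round up to the next whole unit.

n = 49 per group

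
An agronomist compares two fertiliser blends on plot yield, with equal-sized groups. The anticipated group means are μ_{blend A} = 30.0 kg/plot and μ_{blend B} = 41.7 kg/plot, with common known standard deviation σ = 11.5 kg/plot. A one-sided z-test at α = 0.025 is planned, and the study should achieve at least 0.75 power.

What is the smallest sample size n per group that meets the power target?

Standardized effect: d = |μ_{blend A} − μ_{blend B}| / σ = |30.0 − 41.7| / 11.5 = 1.0174
Set Φ(δ − 1.960) = 0.75; then δ − 1.960 = Φ⁻¹(0.75) = 0.674, giving δ = 2.634.
δ = d·√(n/2) ⇒ n = 2(δ/d)² = 2 × (2.634 / 1.0174)² = 13.41.
Rounding up, n = 14 per group.

n = 14 per group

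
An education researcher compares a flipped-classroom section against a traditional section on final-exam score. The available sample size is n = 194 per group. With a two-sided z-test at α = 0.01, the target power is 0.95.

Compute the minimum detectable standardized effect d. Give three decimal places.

Need Φ(δ − 2.576) = 0.95, so δ = 2.576 + 1.645 = 4.221.
(Lower-tail contribution to power is negligible for δ > 0.)
δ = d·√(n/2) ⇒ d = δ/√(n/2) = 4.221/√(194/2) = 0.4285.

d ≈ 0.429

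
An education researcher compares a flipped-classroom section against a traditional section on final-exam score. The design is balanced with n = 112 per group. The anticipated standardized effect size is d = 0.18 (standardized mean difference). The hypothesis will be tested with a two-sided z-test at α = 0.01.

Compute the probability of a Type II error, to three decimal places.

β ≈ 0.890

Noncentrality parameter: δ = d·√(n/2) = 0.18 × √(112/2) = 1.3470
Critical value for a two-sided test at α = 0.01: z_{α/2} = 2.576.
Power = Φ(δ − 2.576) + Φ(−δ − 2.576) = Φ(-1.229) + Φ(-3.923) = 0.1096 + 0.0000 = 0.1096.
Type II error: β = 1 − power = 1 − 0.1096 = 0.8904.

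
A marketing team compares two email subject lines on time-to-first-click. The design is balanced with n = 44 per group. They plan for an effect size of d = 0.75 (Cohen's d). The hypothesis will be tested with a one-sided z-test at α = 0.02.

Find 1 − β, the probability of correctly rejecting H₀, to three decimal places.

Power ≈ 0.928

Noncentrality parameter: δ = d·√(n/2) = 0.75 × √(44/2) = 3.5178
Critical value for a one-sided test at α = 0.02: z_α = 2.054.
Power = Φ(δ − 2.054) = Φ(1.464) = 0.9284.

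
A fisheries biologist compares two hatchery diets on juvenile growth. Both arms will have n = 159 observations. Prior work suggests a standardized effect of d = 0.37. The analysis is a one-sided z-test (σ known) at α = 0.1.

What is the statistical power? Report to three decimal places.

Power ≈ 0.978

Noncentrality parameter: δ = d·√(n/2) = 0.37 × √(159/2) = 3.2990
One-sided α = 0.1 → critical value z_{0.1} = 1.282.
Power = Φ(δ − 1.282) = Φ(2.017) = 0.9782.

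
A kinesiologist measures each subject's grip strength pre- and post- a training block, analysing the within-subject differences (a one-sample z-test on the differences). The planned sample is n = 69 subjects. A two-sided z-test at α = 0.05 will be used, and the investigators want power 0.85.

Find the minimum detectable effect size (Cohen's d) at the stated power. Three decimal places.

Need Φ(δ − 1.960) = 0.85, so δ = 1.960 + 1.036 = 2.996.
(The second rejection-region term Φ(−δ − z_{α/2}) is negligible and dropped.)
δ = d·√n ⇒ d = δ/√n = 2.996/√69 = 0.3607.

d ≈ 0.361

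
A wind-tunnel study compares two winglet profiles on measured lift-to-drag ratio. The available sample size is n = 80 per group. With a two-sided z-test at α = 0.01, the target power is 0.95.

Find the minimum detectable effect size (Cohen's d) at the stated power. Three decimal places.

Need Φ(δ − 2.576) = 0.95, so δ = 2.576 + 1.645 = 4.221.
(The second rejection-region term Φ(−δ − z_{α/2}) is negligible and dropped.)
δ = d·√(n/2) ⇒ d = δ/√(n/2) = 4.221/√(80/2) = 0.6673.

d ≈ 0.667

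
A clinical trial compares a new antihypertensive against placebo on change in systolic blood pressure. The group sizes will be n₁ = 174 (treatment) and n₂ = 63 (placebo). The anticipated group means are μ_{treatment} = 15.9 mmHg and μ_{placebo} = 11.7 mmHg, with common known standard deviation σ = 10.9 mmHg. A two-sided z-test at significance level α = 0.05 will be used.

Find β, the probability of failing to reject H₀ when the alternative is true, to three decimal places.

β ≈ 0.254

Standardized effect: d = |μ_{treatment} − μ_{placebo}| / σ = |15.9 − 11.7| / 10.9 = 0.3853
Noncentrality parameter: λ = d / √(1/n₁ + 1/n₂) = 0.3853 / √(1/174 + 1/63) = 2.6206
Critical value for a two-sided test at α = 0.05: z_{α/2} = 1.960.
Power = Φ(λ − 1.960) + Φ(−λ − 1.960) = Φ(0.661) + Φ(-4.581) = 0.7456 + 0.0000 = 0.7456.
Type II error: β = 1 − power = 1 − 0.7456 = 0.2544.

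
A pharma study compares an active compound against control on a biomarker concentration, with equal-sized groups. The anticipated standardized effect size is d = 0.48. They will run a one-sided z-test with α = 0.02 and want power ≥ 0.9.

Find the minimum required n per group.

For power 0.9 need Φ(δ − z_{0.02}) = 0.9, so δ = z_{0.02} + z_{0.10} = 2.054 + 1.282 = 3.335.
δ = d·√(n/2) ⇒ n = 2(δ/d)² = 2 × (3.335 / 0.48)² = 96.56.
Rounding up, n = 97 per group.

n = 97 per group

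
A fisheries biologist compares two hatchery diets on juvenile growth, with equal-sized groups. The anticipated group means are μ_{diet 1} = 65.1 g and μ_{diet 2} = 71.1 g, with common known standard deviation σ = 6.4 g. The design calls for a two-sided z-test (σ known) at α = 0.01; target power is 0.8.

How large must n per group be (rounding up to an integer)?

n = 27 per group

Standardized effect: d = |μ_{diet 1} − μ_{diet 2}| / σ = |65.1 − 71.1| / 6.4 = 0.9375
Set Φ(δ − 2.576) = 0.8; then δ − 2.576 = Φ⁻¹(0.8) = 0.842, giving δ = 3.417.
(The Φ(−δ − z_{α/2}) term is vanishingly small for δ > 0 and is dropped in the standard sample-size formula.)
δ = d·√(n/2) ⇒ n = 2(δ/d)² = 2 × (3.417 / 0.9375)² = 26.58.
Rounding up, n = 27 per group.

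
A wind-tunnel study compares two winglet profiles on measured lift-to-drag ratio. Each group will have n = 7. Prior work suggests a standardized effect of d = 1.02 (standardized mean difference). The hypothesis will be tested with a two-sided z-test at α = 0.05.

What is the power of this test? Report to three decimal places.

Noncentrality parameter: δ = d·√(n/2) = 1.02 × √(7/2) = 1.9082
Critical value for a two-sided test at α = 0.05: z_{α/2} = 1.960.
Power = Φ(δ − 1.960) + Φ(−δ − 1.960) = Φ(-0.052) + Φ(-3.868) = 0.4794 + 0.0001 = 0.4794.

Power ≈ 0.479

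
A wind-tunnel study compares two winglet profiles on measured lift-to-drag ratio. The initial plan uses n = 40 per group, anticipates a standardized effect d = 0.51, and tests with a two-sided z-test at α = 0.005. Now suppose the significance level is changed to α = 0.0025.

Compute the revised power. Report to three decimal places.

δ = d·√(n/2) = 0.51 × √(40/2) = 2.2808 (unchanged). New critical value: z_{0.0013} = 3.023.
Revised power = Φ(δ − 3.023) + Φ(−δ − 3.023) = Φ(-0.743) + Φ(-5.304) = 0.2289 + 0.0000 = 0.2289.

Power ≈ 0.229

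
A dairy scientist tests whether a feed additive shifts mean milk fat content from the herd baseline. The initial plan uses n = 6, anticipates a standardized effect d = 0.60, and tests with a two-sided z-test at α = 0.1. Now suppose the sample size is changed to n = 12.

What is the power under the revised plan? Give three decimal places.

Power ≈ 0.668

With n = 12: δ = d·√n = 0.60 × √12 = 2.0785. Critical value z_{0.05} = 1.645.
Revised power = Φ(δ − 1.645) + Φ(−δ − 1.645) = Φ(0.434) + Φ(-3.723) = 0.6677 + 0.0001 = 0.6678.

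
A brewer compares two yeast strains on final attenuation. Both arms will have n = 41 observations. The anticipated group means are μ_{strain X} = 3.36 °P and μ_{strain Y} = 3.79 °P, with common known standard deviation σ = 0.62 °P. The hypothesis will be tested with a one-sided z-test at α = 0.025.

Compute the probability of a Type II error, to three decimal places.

β ≈ 0.119

Standardized effect: d = |μ_{strain X} − μ_{strain Y}| / σ = |3.36 − 3.79| / 0.62 = 0.6935
Noncentrality parameter: δ = d·√(n/2) = 0.6935 × √(41/2) = 3.1402
One-sided α = 0.025 → critical value z_{0.025} = 1.960.
Power = P(Z > 1.960 − δ) = Φ(1.180) = 0.8810.
Type II error: β = 1 − power = 1 − 0.8810 = 0.1190.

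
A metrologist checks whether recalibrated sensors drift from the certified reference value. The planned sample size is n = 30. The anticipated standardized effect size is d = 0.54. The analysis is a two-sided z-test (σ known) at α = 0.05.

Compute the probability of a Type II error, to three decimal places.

Noncentrality parameter: δ = d·√n = 0.54 × √30 = 2.9577
Two-sided α = 0.05 → critical value z_{0.025} = 1.960.
Power = Φ(δ − 1.960) + Φ(−δ − 1.960) = Φ(0.998) + Φ(-4.918) = 0.8408 + 0.0000 = 0.8408.
Type II error: β = 1 − power = 1 − 0.8408 = 0.1592.

β ≈ 0.159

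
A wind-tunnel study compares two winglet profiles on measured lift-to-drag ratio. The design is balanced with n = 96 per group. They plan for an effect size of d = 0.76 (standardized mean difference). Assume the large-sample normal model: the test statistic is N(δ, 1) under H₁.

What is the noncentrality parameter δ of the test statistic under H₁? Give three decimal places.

δ ≈ 5.265

The noncentrality parameter scales effect size by the design's sample-size factor: δ = d·√(n/2) = 0.76 × √(96/2) = 5.2654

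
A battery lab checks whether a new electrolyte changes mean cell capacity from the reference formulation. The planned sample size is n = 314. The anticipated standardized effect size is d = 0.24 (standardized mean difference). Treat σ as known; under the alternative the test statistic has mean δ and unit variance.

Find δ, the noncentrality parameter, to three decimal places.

The noncentrality parameter scales effect size by the design's sample-size factor: δ = d·√n = 0.24 × √314 = 4.2528

δ ≈ 4.253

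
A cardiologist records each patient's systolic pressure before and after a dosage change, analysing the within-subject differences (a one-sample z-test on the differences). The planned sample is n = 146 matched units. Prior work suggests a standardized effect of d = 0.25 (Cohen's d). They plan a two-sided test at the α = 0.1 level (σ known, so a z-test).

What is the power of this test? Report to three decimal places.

Power ≈ 0.916

Noncentrality parameter: δ = d·√n = 0.25 × √146 = 3.0208
Critical value for a two-sided test at α = 0.1: z_{α/2} = 1.645.
Power = Φ(δ − 1.645) + Φ(−δ − 1.645) = Φ(1.376) + Φ(-4.666) = 0.9156 + 0.0000 = 0.9156.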